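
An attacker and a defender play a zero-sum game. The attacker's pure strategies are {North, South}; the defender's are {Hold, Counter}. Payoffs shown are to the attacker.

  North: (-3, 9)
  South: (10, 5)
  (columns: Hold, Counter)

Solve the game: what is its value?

105/17

Row minima: North → -3, South → 5; maximin = 5.
Column maxima: Hold → 10, Counter → 9; minimax = 9.
5 ≠ 9, so there is no saddle point; optimal play is mixed.
Let the attacker play North with probability p. Expected payoff against Hold: (-3)p + 10(1−p) = −13p + 10; against Counter: 9p + 5(1−p) = 4p + 5.
Setting these equal: −13p + 10 = 4p + 5 ⇒ −17p = -5 ⇒ p = 5/17, and the value is (-13)·(5/17) + 10 = 105/17.
For the defender: with q = P(Hold), equating North's and South's payoffs gives −12q + 9 = 5q + 5 ⇒ q = 4/17.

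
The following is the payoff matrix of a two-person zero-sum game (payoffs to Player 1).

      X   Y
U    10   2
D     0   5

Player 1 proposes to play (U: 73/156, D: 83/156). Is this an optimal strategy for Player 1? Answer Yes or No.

No

Against X this mix gives (73/156)·10 + (83/156)·0 = 365/78.
Against Y this mix gives (73/156)·2 + (83/156)·5 = 187/52.
Player 2 will play Y, holding Player 1 to 187/52. Shifting weight toward the row that does better against Y would raise this floor (the equalizing mix achieves 50/13 against both Y and X), so the proposed strategy is not optimal.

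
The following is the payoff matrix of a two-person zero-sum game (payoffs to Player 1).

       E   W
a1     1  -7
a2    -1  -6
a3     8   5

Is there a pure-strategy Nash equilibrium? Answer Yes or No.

Row minima: a1 → -7, a2 → -6, a3 → 5; maximin = 5.
Column maxima: E → 8, W → 5; minimax = 5.
maximin = minimax = 5, so a saddle point exists.

Yes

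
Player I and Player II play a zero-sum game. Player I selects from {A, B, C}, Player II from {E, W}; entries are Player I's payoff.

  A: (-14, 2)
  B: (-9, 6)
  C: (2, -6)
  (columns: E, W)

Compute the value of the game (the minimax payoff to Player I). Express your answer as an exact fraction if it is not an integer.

Row minima: A → -14, B → -9, C → -6; maximin = -6.
Column maxima: E → 2, W → 6; minimax = 2.
-6 ≠ 2, so there is no saddle point; optimal play is mixed.
A is strictly dominated by B, so Player I never plays it.
On the remaining 2×2 (B, C vs E, W):
Let Player I play B with probability p. Expected payoff against E: (-9)p + 2(1−p) = −11p + 2; against W: 6p + (-6)(1−p) = 12p − 6.
Setting these equal: −11p + 2 = 12p − 6 ⇒ −23p = -8 ⇒ p = 8/23, and the value is (-11)·(8/23) + 2 = -42/23.
For Player II: with q = P(E), equating B's and C's payoffs gives −15q + 6 = 8q − 6 ⇒ q = 12/23.

-42/23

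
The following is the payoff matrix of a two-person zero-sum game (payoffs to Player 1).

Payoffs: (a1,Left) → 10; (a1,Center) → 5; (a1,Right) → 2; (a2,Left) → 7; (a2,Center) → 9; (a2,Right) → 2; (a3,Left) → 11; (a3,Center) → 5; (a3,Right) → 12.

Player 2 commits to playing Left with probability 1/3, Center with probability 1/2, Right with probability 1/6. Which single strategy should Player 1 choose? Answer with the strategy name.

a3

Expected payoff of a1: (1/3)·10 + (1/2)·5 + (1/6)·2 = 37/6.
Expected payoff of a2: (1/3)·7 + (1/2)·9 + (1/6)·2 = 43/6.
Expected payoff of a3: (1/3)·11 + (1/2)·5 + (1/6)·12 = 49/6.
The largest is 49/6, so Player 1's best response is a3.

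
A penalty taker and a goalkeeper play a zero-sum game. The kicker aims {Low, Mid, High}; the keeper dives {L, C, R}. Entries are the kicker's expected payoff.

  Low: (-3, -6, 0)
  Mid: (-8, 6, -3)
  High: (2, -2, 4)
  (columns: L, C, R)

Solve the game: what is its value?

-2/9

Row minima: Low → -6, Mid → -8, High → -2; maximin = -2.
Column maxima: L → 2, C → 6, R → 4; minimax = 2.
-2 ≠ 2, so there is no saddle point; optimal play is mixed.
Low is strictly dominated by High, so the kicker never plays it.
R is strictly dominated by L (it gives the kicker strictly more in every row), so the keeper never plays it.
On the remaining 2×2 (Mid, High vs L, C):
Let the kicker play Mid with probability p. Expected payoff against L: (-8)p + 2(1−p) = −10p + 2; against C: 6p + (-2)(1−p) = 8p − 2.
Setting these equal: −10p + 2 = 8p − 2 ⇒ −18p = -4 ⇒ p = 2/9, and the value is (-10)·(2/9) + 2 = -2/9.
For the keeper: with q = P(L), equating Mid's and High's payoffs gives −14q + 6 = 4q − 2 ⇒ q = 4/9.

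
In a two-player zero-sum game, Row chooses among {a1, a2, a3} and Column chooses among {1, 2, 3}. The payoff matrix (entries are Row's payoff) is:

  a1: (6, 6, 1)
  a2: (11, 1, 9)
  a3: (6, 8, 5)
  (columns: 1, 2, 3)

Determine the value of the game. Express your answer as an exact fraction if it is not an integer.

Row minima: a1 → 1, a2 → 1, a3 → 5; maximin = 5.
Column maxima: 1 → 11, 2 → 8, 3 → 9; minimax = 8.
5 ≠ 8, so there is no saddle point; optimal play is mixed.
1 is strictly dominated by 3 (it gives Row strictly more in every row), so Column never plays it.
With 1 eliminated, a1 is strictly dominated by a3 (a3 gives Row strictly more in every remaining column), so Row never plays it.
On the remaining 2×2 (a2, a3 vs 2, 3):
Let Row play a2 with probability p. Expected payoff against 2: 1p + 8(1−p) = −7p + 8; against 3: 9p + 5(1−p) = 4p + 5.
Setting these equal: −7p + 8 = 4p + 5 ⇒ −11p = -3 ⇒ p = 3/11, and the value is (-7)·(3/11) + 8 = 67/11.
For Column: with q = P(2), equating a2's and a3's payoffs gives −8q + 9 = 3q + 5 ⇒ q = 4/11.

67/11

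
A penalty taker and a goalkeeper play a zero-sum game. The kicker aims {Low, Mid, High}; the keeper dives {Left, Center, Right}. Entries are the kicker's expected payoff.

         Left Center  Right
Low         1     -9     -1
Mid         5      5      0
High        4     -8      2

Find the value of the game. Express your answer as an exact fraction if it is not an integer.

2/3

Row minima: Low → -9, Mid → 0, High → -8; maximin = 0.
Column maxima: Left → 5, Center → 5, Right → 2; minimax = 2.
0 ≠ 2, so there is no saddle point; optimal play is mixed.
Low is strictly dominated by Mid, so the kicker never plays it.
Left is strictly dominated by Right (it gives the kicker strictly more in every row), so the keeper never plays it.
On the remaining 2×2 (Mid, High vs Center, Right):
Let the kicker play Mid with probability p. Expected payoff against Center: 5p + (-8)(1−p) = 13p − 8; against Right: 0p + 2(1−p) = −2p + 2.
Setting these equal: 13p − 8 = −2p + 2 ⇒ 15p = 10 ⇒ p = 2/3, and the value is (13)·(2/3) − 8 = 2/3.
For the keeper: with q = P(Center), equating Mid's and High's payoffs gives 5q = −10q + 2 ⇒ q = 2/15.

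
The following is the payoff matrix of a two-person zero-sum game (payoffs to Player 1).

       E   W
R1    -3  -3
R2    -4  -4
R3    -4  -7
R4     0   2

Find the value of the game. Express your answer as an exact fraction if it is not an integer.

Row minima: R1 → -3, R2 → -4, R3 → -7, R4 → 0; maximin = 0.
Column maxima: E → 0, W → 2; minimax = 0.
Since maximin = minimax = 0, there is a saddle point and the value is 0.

0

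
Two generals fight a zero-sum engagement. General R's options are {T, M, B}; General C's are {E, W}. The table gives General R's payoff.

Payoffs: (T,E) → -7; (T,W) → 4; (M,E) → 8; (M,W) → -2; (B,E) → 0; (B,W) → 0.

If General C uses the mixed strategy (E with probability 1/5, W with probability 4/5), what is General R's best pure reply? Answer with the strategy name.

T

Expected payoff of T: (1/5)·(-7) + (4/5)·4 = 9/5.
Expected payoff of M: (1/5)·8 + (4/5)·(-2) = 0.
Expected payoff of B: (1/5)·0 + (4/5)·0 = 0.
The largest is 9/5, so General R's best response is T.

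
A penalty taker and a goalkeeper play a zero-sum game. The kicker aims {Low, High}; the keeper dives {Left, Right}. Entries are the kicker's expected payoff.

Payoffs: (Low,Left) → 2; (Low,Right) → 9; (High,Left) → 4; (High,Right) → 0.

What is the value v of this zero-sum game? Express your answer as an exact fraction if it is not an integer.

Row minima: Low → 2, High → 0; maximin = 2.
Column maxima: Left → 4, Right → 9; minimax = 4.
2 ≠ 4, so there is no saddle point; optimal play is mixed.
Let the kicker play Low with probability p. Expected payoff against Left: 2p + 4(1−p) = −2p + 4; against Right: 9p + 0(1−p) = 9p.
Setting these equal: −2p + 4 = 9p ⇒ −11p = -4 ⇒ p = 4/11, and the value is (-2)·(4/11) + 4 = 36/11.
For the keeper: with q = P(Left), equating Low's and High's payoffs gives −7q + 9 = 4q ⇒ q = 9/11.

36/11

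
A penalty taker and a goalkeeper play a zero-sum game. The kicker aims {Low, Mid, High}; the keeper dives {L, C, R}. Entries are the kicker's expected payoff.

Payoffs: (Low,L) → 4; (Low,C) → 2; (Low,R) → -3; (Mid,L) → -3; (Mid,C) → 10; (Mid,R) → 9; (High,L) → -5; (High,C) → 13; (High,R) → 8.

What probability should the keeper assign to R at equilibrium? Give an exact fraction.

Row minima: Low → -3, Mid → -3, High → -5; maximin = -3.
Column maxima: L → 4, C → 13, R → 9; minimax = 4.
-3 ≠ 4, so there is no saddle point; optimal play is mixed.
C is strictly dominated by R (it gives the kicker strictly more in every row), so the keeper never plays it.
With C eliminated, High is strictly dominated by Mid (Mid gives the kicker strictly more in every remaining column), so the kicker never plays it.
On the remaining 2×2 (Low, Mid vs L, R):
Let the kicker play Low with probability p. Expected payoff against L: 4p + (-3)(1−p) = 7p − 3; against R: (-3)p + 9(1−p) = −12p + 9.
Setting these equal: 7p − 3 = −12p + 9 ⇒ 19p = 12 ⇒ p = 12/19, and the value is (7)·(12/19) − 3 = 27/19.
For the keeper: with q = P(L), equating Low's and Mid's payoffs gives 7q − 3 = −12q + 9 ⇒ q = 12/19.

7/19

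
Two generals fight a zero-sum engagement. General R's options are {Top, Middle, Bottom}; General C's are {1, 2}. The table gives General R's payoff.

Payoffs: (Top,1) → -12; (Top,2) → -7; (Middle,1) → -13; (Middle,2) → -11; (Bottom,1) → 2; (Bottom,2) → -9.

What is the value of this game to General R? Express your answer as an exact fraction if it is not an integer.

Row minima: Top → -12, Middle → -13, Bottom → -9; maximin = -9.
Column maxima: 1 → 2, 2 → -7; minimax = -7.
-9 ≠ -7, so there is no saddle point; optimal play is mixed.
Middle is strictly dominated by Top, so General R never plays it.
On the remaining 2×2 (Top, Bottom vs 1, 2):
Let General R play Top with probability p. Expected payoff against 1: (-12)p + 2(1−p) = −14p + 2; against 2: (-7)p + (-9)(1−p) = 2p − 9.
Setting these equal: −14p + 2 = 2p − 9 ⇒ −16p = -11 ⇒ p = 11/16, and the value is (-14)·(11/16) + 2 = -61/8.
For General C: with q = P(1), equating Top's and Bottom's payoffs gives −5q − 7 = 11q − 9 ⇒ q = 1/8.

-61/8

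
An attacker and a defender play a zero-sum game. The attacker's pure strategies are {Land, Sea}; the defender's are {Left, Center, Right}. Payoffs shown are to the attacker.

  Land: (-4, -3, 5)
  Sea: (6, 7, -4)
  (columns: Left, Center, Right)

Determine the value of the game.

Row minima: Land → -4, Sea → -4; maximin = -4.
Column maxima: Left → 6, Center → 7, Right → 5; minimax = 5.
-4 ≠ 5, so there is no saddle point; optimal play is mixed.
Center is strictly dominated by Left (it gives the attacker strictly more in every row), so the defender never plays it.
On the remaining 2×2 (Land, Sea vs Left, Right):
Let the attacker play Land with probability p. Expected payoff against Left: (-4)p + 6(1−p) = −10p + 6; against Right: 5p + (-4)(1−p) = 9p − 4.
Setting these equal: −10p + 6 = 9p − 4 ⇒ −19p = -10 ⇒ p = 10/19, and the value is (-10)·(10/19) + 6 = 14/19.
For the defender: with q = P(Left), equating Land's and Sea's payoffs gives −9q + 5 = 10q − 4 ⇒ q = 9/19.

14/19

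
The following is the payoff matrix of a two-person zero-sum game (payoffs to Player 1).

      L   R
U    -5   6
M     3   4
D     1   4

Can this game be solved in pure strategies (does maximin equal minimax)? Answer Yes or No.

Row minima: U → -5, M → 3, D → 1; maximin = 3.
Column maxima: L → 3, R → 6; minimax = 3.
maximin = minimax = 3, so a saddle point exists.

Yes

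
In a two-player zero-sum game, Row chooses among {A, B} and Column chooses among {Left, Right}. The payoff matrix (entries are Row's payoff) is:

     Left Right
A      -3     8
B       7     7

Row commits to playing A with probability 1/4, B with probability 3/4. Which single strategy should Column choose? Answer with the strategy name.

Left

If Column plays Left, Row's expected payoff is (1/4)·(-3) + (3/4)·7 = 9/2.
If Column plays Right, Row's expected payoff is (1/4)·8 + (3/4)·7 = 29/4.
Column minimizes Row's payoff; the smallest is 9/2, so the best response is Left.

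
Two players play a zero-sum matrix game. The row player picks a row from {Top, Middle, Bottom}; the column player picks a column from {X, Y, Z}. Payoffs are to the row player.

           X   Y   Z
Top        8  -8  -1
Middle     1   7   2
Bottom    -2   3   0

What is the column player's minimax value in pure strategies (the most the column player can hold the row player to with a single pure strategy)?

2

Column maxima: X → 8, Y → 7, Z → 2.
The smallest of these is 2.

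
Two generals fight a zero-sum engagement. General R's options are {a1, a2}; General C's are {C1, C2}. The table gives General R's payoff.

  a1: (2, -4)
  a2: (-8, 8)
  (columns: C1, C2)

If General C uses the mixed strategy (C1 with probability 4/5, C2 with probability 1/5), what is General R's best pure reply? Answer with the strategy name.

a1

Expected payoff of a1: (4/5)·2 + (1/5)·(-4) = 4/5.
Expected payoff of a2: (4/5)·(-8) + (1/5)·8 = -24/5.
The largest is 4/5, so General R's best response is a1.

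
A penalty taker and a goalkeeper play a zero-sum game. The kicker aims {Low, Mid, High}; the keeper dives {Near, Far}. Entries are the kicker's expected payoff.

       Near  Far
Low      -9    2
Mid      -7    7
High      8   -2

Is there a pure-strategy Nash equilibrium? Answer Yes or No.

No

Row minima: Low → -9, Mid → -7, High → -2; maximin = -2.
Column maxima: Near → 8, Far → 7; minimax = 7.
-2 ≠ 7, so no pure-strategy equilibrium exists.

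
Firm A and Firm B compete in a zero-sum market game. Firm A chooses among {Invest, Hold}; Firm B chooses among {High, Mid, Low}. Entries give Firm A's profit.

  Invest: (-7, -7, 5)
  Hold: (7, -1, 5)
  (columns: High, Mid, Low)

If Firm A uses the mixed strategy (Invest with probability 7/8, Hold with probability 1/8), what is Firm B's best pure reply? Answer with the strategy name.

If Firm B plays High, Firm A's expected payoff is (7/8)·(-7) + (1/8)·7 = -21/4.
If Firm B plays Mid, Firm A's expected payoff is (7/8)·(-7) + (1/8)·(-1) = -25/4.
If Firm B plays Low, Firm A's expected payoff is (7/8)·5 + (1/8)·5 = 5.
Firm B minimizes Firm A's payoff; the smallest is -25/4, so the best response is Mid.

Mid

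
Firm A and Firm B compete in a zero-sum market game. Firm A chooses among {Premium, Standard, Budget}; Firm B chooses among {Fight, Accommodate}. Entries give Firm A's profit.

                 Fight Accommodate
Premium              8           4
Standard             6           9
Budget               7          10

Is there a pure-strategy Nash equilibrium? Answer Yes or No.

Row minima: Premium → 4, Standard → 6, Budget → 7; maximin = 7.
Column maxima: Fight → 8, Accommodate → 10; minimax = 8.
7 ≠ 8, so no pure-strategy equilibrium exists.

No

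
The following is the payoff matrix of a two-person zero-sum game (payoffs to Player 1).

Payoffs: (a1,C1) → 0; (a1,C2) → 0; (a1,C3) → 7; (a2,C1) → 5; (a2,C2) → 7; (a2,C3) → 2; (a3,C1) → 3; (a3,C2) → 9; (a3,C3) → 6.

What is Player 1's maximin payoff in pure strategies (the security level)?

3

Row minima: a1 → 0, a2 → 2, a3 → 3.
The best of these is 3.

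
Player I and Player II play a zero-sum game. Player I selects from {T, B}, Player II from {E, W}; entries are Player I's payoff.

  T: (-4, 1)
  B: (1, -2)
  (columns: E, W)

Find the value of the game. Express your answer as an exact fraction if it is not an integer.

Row minima: T → -4, B → -2; maximin = -2.
Column maxima: E → 1, W → 1; minimax = 1.
-2 ≠ 1, so there is no saddle point; optimal play is mixed.
Let Player I play T with probability p. Expected payoff against E: (-4)p + 1(1−p) = −5p + 1; against W: 1p + (-2)(1−p) = 3p − 2.
Setting these equal: −5p + 1 = 3p − 2 ⇒ −8p = -3 ⇒ p = 3/8, and the value is (-5)·(3/8) + 1 = -7/8.
For Player II: with q = P(E), equating T's and B's payoffs gives −5q + 1 = 3q − 2 ⇒ q = 3/8.

-7/8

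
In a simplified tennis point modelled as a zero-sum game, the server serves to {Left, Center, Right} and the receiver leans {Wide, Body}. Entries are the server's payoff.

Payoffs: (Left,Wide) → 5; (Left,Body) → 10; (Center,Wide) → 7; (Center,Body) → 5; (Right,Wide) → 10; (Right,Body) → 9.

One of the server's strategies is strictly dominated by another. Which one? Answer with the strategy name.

Right gives a strictly higher payoff than Center against every column: 10 > 7, 9 > 5.
So Center is strictly dominated and the server never plays it.

Center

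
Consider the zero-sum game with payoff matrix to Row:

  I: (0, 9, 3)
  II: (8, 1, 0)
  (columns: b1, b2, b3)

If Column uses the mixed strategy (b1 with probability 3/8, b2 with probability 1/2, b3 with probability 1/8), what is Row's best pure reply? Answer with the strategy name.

I

Expected payoff of I: (3/8)·0 + (1/2)·9 + (1/8)·3 = 39/8.
Expected payoff of II: (3/8)·8 + (1/2)·1 + (1/8)·0 = 7/2.
The largest is 39/8, so Row's best response is I.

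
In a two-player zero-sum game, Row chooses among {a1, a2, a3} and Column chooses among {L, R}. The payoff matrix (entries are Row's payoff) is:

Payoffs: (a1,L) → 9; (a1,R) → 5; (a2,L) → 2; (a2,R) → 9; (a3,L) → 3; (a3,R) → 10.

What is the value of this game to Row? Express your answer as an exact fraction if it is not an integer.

75/11

Row minima: a1 → 5, a2 → 2, a3 → 3; maximin = 5.
Column maxima: L → 9, R → 10; minimax = 9.
5 ≠ 9, so there is no saddle point; optimal play is mixed.
a2 is strictly dominated by a3, so Row never plays it.
On the remaining 2×2 (a1, a3 vs L, R):
Let Row play a1 with probability p. Expected payoff against L: 9p + 3(1−p) = 6p + 3; against R: 5p + 10(1−p) = −5p + 10.
Setting these equal: 6p + 3 = −5p + 10 ⇒ 11p = 7 ⇒ p = 7/11, and the value is (6)·(7/11) + 3 = 75/11.
For Column: with q = P(L), equating a1's and a3's payoffs gives 4q + 5 = −7q + 10 ⇒ q = 5/11.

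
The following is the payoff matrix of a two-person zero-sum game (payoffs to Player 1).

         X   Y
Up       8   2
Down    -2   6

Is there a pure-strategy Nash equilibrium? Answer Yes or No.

No

Row minima: Up → 2, Down → -2; maximin = 2.
Column maxima: X → 8, Y → 6; minimax = 6.
2 ≠ 6, so no pure-strategy equilibrium exists.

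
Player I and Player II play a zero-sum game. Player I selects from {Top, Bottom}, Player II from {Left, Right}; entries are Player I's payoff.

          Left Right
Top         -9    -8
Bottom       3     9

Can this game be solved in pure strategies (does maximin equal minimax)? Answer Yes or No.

Row minima: Top → -9, Bottom → 3; maximin = 3.
Column maxima: Left → 3, Right → 9; minimax = 3.
maximin = minimax = 3, so a saddle point exists.

Yes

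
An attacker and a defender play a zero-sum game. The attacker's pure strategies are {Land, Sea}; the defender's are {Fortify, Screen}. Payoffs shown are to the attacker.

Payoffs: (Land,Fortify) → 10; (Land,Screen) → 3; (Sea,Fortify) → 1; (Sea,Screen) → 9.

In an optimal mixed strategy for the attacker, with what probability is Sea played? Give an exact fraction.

7/15

Row minima: Land → 3, Sea → 1; maximin = 3.
Column maxima: Fortify → 10, Screen → 9; minimax = 9.
3 ≠ 9, so there is no saddle point; optimal play is mixed.
Let the attacker play Land with probability p. Expected payoff against Fortify: 10p + 1(1−p) = 9p + 1; against Screen: 3p + 9(1−p) = −6p + 9.
Setting these equal: 9p + 1 = −6p + 9 ⇒ 15p = 8 ⇒ p = 8/15, and the value is (9)·(8/15) + 1 = 29/5.
For the defender: with q = P(Fortify), equating Land's and Sea's payoffs gives 7q + 3 = −8q + 9 ⇒ q = 2/5.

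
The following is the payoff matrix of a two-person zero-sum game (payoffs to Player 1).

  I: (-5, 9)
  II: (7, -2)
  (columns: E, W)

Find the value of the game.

Row minima: I → -5, II → -2; maximin = -2.
Column maxima: E → 7, W → 9; minimax = 7.
-2 ≠ 7, so there is no saddle point; optimal play is mixed.
Let Player 1 play I with probability p. Expected payoff against E: (-5)p + 7(1−p) = −12p + 7; against W: 9p + (-2)(1−p) = 11p − 2.
Setting these equal: −12p + 7 = 11p − 2 ⇒ −23p = -9 ⇒ p = 9/23, and the value is (-12)·(9/23) + 7 = 53/23.
For Player 2: with q = P(E), equating I's and II's payoffs gives −14q + 9 = 9q − 2 ⇒ q = 11/23.

53/23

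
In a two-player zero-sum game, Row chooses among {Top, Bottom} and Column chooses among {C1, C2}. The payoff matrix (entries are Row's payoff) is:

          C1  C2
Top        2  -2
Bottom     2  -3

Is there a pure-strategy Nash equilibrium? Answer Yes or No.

Yes

Row minima: Top → -2, Bottom → -3; maximin = -2.
Column maxima: C1 → 2, C2 → -2; minimax = -2.
maximin = minimax = -2, so a saddle point exists.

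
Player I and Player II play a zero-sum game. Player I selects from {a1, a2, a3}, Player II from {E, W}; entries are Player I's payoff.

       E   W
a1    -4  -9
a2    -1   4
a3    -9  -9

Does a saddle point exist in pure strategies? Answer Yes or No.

Row minima: a1 → -9, a2 → -1, a3 → -9; maximin = -1.
Column maxima: E → -1, W → 4; minimax = -1.
maximin = minimax = -1, so a saddle point exists.

Yes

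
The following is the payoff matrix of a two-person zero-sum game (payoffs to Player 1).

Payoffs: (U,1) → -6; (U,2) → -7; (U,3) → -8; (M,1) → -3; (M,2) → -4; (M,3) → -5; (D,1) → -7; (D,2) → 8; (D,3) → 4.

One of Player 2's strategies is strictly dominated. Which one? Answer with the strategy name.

3 holds Player 1's payoff strictly below 2 in every row: -8 < -7, -5 < -4, 4 < 8.
So 2 is strictly dominated for Player 2.

2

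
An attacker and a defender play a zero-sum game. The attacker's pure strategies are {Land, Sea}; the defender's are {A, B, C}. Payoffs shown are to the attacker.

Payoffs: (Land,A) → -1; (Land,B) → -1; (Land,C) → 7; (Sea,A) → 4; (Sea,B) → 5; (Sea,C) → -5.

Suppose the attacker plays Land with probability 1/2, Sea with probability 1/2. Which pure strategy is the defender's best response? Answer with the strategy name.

C

If the defender plays A, the attacker's expected payoff is (1/2)·(-1) + (1/2)·4 = 3/2.
If the defender plays B, the attacker's expected payoff is (1/2)·(-1) + (1/2)·5 = 2.
If the defender plays C, the attacker's expected payoff is (1/2)·7 + (1/2)·(-5) = 1.
The defender minimizes the attacker's payoff; the smallest is 1, so the best response is C.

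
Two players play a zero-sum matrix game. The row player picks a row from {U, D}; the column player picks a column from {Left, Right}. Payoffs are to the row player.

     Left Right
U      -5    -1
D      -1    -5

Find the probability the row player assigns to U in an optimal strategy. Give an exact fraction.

Row minima: U → -5, D → -5; maximin = -5.
Column maxima: Left → -1, Right → -1; minimax = -1.
-5 ≠ -1, so there is no saddle point; optimal play is mixed.
Let the row player play U with probability p. Expected payoff against Left: (-5)p + (-1)(1−p) = −4p − 1; against Right: (-1)p + (-5)(1−p) = 4p − 5.
Setting these equal: −4p − 1 = 4p − 5 ⇒ −8p = -4 ⇒ p = 1/2, and the value is (-4)·(1/2) − 1 = -3.
For the column player: with q = P(Left), equating U's and D's payoffs gives −4q − 1 = 4q − 5 ⇒ q = 1/2.

1/2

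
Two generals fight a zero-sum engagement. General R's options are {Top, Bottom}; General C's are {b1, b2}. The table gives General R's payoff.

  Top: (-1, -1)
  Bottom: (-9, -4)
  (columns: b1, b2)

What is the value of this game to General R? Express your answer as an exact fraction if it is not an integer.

-1

Row minima: Top → -1, Bottom → -9; maximin = -1.
Column maxima: b1 → -1, b2 → -1; minimax = -1.
Since maximin = minimax = -1, there is a saddle point and the value is -1.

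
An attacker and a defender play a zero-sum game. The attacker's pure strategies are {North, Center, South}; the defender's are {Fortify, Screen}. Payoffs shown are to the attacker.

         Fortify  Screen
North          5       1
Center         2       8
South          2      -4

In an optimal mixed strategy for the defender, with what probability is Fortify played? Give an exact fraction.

Row minima: North → 1, Center → 2, South → -4; maximin = 2.
Column maxima: Fortify → 5, Screen → 8; minimax = 5.
2 ≠ 5, so there is no saddle point; optimal play is mixed.
South is strictly dominated by North, so the attacker never plays it.
On the remaining 2×2 (North, Center vs Fortify, Screen):
Let the attacker play North with probability p. Expected payoff against Fortify: 5p + 2(1−p) = 3p + 2; against Screen: 1p + 8(1−p) = −7p + 8.
Setting these equal: 3p + 2 = −7p + 8 ⇒ 10p = 6 ⇒ p = 3/5, and the value is (3)·(3/5) + 2 = 19/5.
For the defender: with q = P(Fortify), equating North's and Center's payoffs gives 4q + 1 = −6q + 8 ⇒ q = 7/10.

7/10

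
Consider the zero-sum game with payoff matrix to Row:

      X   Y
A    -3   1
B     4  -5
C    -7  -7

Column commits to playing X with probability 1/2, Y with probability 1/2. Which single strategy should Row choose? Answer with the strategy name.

Expected payoff of A: (1/2)·(-3) + (1/2)·1 = -1.
Expected payoff of B: (1/2)·4 + (1/2)·(-5) = -1/2.
Expected payoff of C: (1/2)·(-7) + (1/2)·(-7) = -7.
The largest is -1/2, so Row's best response is B.

B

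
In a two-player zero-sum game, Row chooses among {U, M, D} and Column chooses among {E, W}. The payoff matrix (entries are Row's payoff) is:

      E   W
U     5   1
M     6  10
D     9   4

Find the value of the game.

Row minima: U → 1, M → 6, D → 4; maximin = 6.
Column maxima: E → 9, W → 10; minimax = 9.
6 ≠ 9, so there is no saddle point; optimal play is mixed.
U is strictly dominated by M, so Row never plays it.
On the remaining 2×2 (M, D vs E, W):
Let Row play M with probability p. Expected payoff against E: 6p + 9(1−p) = −3p + 9; against W: 10p + 4(1−p) = 6p + 4.
Setting these equal: −3p + 9 = 6p + 4 ⇒ −9p = -5 ⇒ p = 5/9, and the value is (-3)·(5/9) + 9 = 22/3.
For Column: with q = P(E), equating M's and D's payoffs gives −4q + 10 = 5q + 4 ⇒ q = 2/3.

22/3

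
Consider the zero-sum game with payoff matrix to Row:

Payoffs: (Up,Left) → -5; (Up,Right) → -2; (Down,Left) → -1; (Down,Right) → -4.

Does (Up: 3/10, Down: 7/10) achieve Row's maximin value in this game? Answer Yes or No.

Against Left this mix gives (3/10)·(-5) + (7/10)·(-1) = -11/5.
Against Right this mix gives (3/10)·(-2) + (7/10)·(-4) = -17/5.
Column will play Right, holding Row to -17/5. Shifting weight toward the row that does better against Right would raise this floor (the equalizing mix achieves -3 against both Right and Left), so the proposed strategy is not optimal.

No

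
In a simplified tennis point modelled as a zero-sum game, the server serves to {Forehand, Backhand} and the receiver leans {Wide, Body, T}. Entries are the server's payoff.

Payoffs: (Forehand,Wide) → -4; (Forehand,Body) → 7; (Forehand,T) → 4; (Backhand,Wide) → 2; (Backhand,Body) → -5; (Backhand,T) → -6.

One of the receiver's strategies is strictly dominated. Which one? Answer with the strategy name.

T holds the server's payoff strictly below Body in every row: 4 < 7, -6 < -5.
So Body is strictly dominated for the receiver.

Body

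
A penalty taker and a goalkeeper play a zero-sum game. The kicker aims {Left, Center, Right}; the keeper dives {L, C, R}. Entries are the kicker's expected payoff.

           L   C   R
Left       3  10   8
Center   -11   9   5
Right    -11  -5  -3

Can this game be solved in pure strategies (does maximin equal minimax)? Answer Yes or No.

Yes

Row minima: Left → 3, Center → -11, Right → -11; maximin = 3.
Column maxima: L → 3, C → 10, R → 8; minimax = 3.
maximin = minimax = 3, so a saddle point exists.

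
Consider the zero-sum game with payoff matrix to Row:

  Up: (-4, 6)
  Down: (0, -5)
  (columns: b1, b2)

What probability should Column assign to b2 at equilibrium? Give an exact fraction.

Row minima: Up → -4, Down → -5; maximin = -4.
Column maxima: b1 → 0, b2 → 6; minimax = 0.
-4 ≠ 0, so there is no saddle point; optimal play is mixed.
Let Row play Up with probability p. Expected payoff against b1: (-4)p + 0(1−p) = −4p; against b2: 6p + (-5)(1−p) = 11p − 5.
Setting these equal: −4p = 11p − 5 ⇒ −15p = -5 ⇒ p = 1/3, and the value is (-4)·(1/3) = -4/3.
For Column: with q = P(b1), equating Up's and Down's payoffs gives −10q + 6 = 5q − 5 ⇒ q = 11/15.

4/15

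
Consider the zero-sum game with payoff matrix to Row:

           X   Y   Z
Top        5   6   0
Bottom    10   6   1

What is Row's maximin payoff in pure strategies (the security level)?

Row minima: Top → 0, Bottom → 1.
The best of these is 1.

1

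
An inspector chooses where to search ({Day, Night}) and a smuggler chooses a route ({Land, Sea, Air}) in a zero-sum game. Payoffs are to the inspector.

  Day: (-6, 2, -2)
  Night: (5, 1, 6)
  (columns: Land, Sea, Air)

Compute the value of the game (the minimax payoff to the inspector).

4/3

Row minima: Day → -6, Night → 1; maximin = 1.
Column maxima: Land → 5, Sea → 2, Air → 6; minimax = 2.
1 ≠ 2, so there is no saddle point; optimal play is mixed.
Air is strictly dominated by Land (it gives the inspector strictly more in every row), so the smuggler never plays it.
On the remaining 2×2 (Day, Night vs Land, Sea):
Let the inspector play Day with probability p. Expected payoff against Land: (-6)p + 5(1−p) = −11p + 5; against Sea: 2p + 1(1−p) = p + 1.
Setting these equal: −11p + 5 = p + 1 ⇒ −12p = -4 ⇒ p = 1/3, and the value is (-11)·(1/3) + 5 = 4/3.
For the smuggler: with q = P(Land), equating Day's and Night's payoffs gives −8q + 2 = 4q + 1 ⇒ q = 1/12.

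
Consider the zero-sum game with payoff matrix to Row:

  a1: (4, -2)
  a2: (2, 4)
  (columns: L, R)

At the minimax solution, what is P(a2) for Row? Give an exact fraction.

Row minima: a1 → -2, a2 → 2; maximin = 2.
Column maxima: L → 4, R → 4; minimax = 4.
2 ≠ 4, so there is no saddle point; optimal play is mixed.
Let Row play a1 with probability p. Expected payoff against L: 4p + 2(1−p) = 2p + 2; against R: (-2)p + 4(1−p) = −6p + 4.
Setting these equal: 2p + 2 = −6p + 4 ⇒ 8p = 2 ⇒ p = 1/4, and the value is (2)·(1/4) + 2 = 5/2.
For Column: with q = P(L), equating a1's and a2's payoffs gives 6q − 2 = −2q + 4 ⇒ q = 3/4.

3/4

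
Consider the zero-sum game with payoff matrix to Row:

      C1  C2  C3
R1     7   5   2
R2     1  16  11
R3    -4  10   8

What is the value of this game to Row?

Row minima: R1 → 2, R2 → 1, R3 → -4; maximin = 2.
Column maxima: C1 → 7, C2 → 16, C3 → 11; minimax = 7.
2 ≠ 7, so there is no saddle point; optimal play is mixed.
R3 is strictly dominated by R2, so Row never plays it.
C2 is strictly dominated by C3 (it gives Row strictly more in every row), so Column never plays it.
On the remaining 2×2 (R1, R2 vs C1, C3):
Let Row play R1 with probability p. Expected payoff against C1: 7p + 1(1−p) = 6p + 1; against C3: 2p + 11(1−p) = −9p + 11.
Setting these equal: 6p + 1 = −9p + 11 ⇒ 15p = 10 ⇒ p = 2/3, and the value is (6)·(2/3) + 1 = 5.
For Column: with q = P(C1), equating R1's and R2's payoffs gives 5q + 2 = −10q + 11 ⇒ q = 3/5.

5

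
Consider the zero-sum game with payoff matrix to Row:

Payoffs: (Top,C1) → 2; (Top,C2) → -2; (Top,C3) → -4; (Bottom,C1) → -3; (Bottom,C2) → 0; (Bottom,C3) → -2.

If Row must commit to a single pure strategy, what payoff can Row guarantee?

Row minima: Top → -4, Bottom → -3.
The best of these is -3.

-3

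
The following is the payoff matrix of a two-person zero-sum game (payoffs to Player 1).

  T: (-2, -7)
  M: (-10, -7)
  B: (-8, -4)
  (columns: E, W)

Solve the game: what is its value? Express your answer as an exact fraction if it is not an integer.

-16/3

Row minima: T → -7, M → -10, B → -8; maximin = -7.
Column maxima: E → -2, W → -4; minimax = -4.
-7 ≠ -4, so there is no saddle point; optimal play is mixed.
M is strictly dominated by B, so Player 1 never plays it.
On the remaining 2×2 (T, B vs E, W):
Let Player 1 play T with probability p. Expected payoff against E: (-2)p + (-8)(1−p) = 6p − 8; against W: (-7)p + (-4)(1−p) = −3p − 4.
Setting these equal: 6p − 8 = −3p − 4 ⇒ 9p = 4 ⇒ p = 4/9, and the value is (6)·(4/9) − 8 = -16/3.
For Player 2: with q = P(E), equating T's and B's payoffs gives 5q − 7 = −4q − 4 ⇒ q = 1/3.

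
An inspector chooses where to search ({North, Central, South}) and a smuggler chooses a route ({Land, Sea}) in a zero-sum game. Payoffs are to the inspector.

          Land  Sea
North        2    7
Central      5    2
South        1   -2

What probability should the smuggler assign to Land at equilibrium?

5/8

Row minima: North → 2, Central → 2, South → -2; maximin = 2.
Column maxima: Land → 5, Sea → 7; minimax = 5.
2 ≠ 5, so there is no saddle point; optimal play is mixed.
South is strictly dominated by North, so the inspector never plays it.
On the remaining 2×2 (North, Central vs Land, Sea):
Let the inspector play North with probability p. Expected payoff against Land: 2p + 5(1−p) = −3p + 5; against Sea: 7p + 2(1−p) = 5p + 2.
Setting these equal: −3p + 5 = 5p + 2 ⇒ −8p = -3 ⇒ p = 3/8, and the value is (-3)·(3/8) + 5 = 31/8.
For the smuggler: with q = P(Land), equating North's and Central's payoffs gives −5q + 7 = 3q + 2 ⇒ q = 5/8.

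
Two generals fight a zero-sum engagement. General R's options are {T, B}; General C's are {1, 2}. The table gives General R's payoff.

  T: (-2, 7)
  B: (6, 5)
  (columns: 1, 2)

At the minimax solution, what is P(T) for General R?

Row minima: T → -2, B → 5; maximin = 5.
Column maxima: 1 → 6, 2 → 7; minimax = 6.
5 ≠ 6, so there is no saddle point; optimal play is mixed.
Let General R play T with probability p. Expected payoff against 1: (-2)p + 6(1−p) = −8p + 6; against 2: 7p + 5(1−p) = 2p + 5.
Setting these equal: −8p + 6 = 2p + 5 ⇒ −10p = -1 ⇒ p = 1/10, and the value is (-8)·(1/10) + 6 = 26/5.
For General C: with q = P(1), equating T's and B's payoffs gives −9q + 7 = q + 5 ⇒ q = 1/5.

1/10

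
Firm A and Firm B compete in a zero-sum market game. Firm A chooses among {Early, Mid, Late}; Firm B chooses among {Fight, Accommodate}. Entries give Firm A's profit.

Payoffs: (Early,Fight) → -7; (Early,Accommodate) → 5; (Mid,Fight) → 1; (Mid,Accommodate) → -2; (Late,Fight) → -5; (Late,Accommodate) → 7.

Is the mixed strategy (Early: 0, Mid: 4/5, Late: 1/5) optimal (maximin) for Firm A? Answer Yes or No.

Yes

Against Fight this mix gives (4/5)·1 + (1/5)·(-5) = -1/5.
Against Accommodate this mix gives (4/5)·(-2) + (1/5)·7 = -1/5.
All of Firm B's active replies (Fight, Accommodate) yield -1/5, and no column does worse for Firm A. The mix makes Firm B indifferent and guarantees -1/5, so it is optimal.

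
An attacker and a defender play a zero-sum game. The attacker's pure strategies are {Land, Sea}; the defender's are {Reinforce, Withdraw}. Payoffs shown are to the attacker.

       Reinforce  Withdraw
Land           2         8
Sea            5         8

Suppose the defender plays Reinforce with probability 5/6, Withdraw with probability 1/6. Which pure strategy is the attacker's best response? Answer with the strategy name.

Expected payoff of Land: (5/6)·2 + (1/6)·8 = 3.
Expected payoff of Sea: (5/6)·5 + (1/6)·8 = 11/2.
The largest is 11/2, so the attacker's best response is Sea.

Sea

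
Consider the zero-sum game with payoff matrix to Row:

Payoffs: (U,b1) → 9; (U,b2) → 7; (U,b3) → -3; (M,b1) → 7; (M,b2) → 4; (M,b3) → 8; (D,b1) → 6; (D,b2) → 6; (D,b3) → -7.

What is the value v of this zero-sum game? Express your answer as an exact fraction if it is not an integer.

34/7

Row minima: U → -3, M → 4, D → -7; maximin = 4.
Column maxima: b1 → 9, b2 → 7, b3 → 8; minimax = 7.
4 ≠ 7, so there is no saddle point; optimal play is mixed.
D is strictly dominated by U, so Row never plays it.
With D eliminated, b1 is strictly dominated by b2 (it gives Row strictly more in every remaining row), so Column never plays it.
On the remaining 2×2 (U, M vs b2, b3):
Let Row play U with probability p. Expected payoff against b2: 7p + 4(1−p) = 3p + 4; against b3: (-3)p + 8(1−p) = −11p + 8.
Setting these equal: 3p + 4 = −11p + 8 ⇒ 14p = 4 ⇒ p = 2/7, and the value is (3)·(2/7) + 4 = 34/7.
For Column: with q = P(b2), equating U's and M's payoffs gives 10q − 3 = −4q + 8 ⇒ q = 11/14.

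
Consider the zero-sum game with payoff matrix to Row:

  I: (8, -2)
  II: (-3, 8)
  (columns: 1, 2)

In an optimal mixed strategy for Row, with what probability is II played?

10/21

Row minima: I → -2, II → -3; maximin = -2.
Column maxima: 1 → 8, 2 → 8; minimax = 8.
-2 ≠ 8, so there is no saddle point; optimal play is mixed.
Let Row play I with probability p. Expected payoff against 1: 8p + (-3)(1−p) = 11p − 3; against 2: (-2)p + 8(1−p) = −10p + 8.
Setting these equal: 11p − 3 = −10p + 8 ⇒ 21p = 11 ⇒ p = 11/21, and the value is (11)·(11/21) − 3 = 58/21.
For Column: with q = P(1), equating I's and II's payoffs gives 10q − 2 = −11q + 8 ⇒ q = 10/21.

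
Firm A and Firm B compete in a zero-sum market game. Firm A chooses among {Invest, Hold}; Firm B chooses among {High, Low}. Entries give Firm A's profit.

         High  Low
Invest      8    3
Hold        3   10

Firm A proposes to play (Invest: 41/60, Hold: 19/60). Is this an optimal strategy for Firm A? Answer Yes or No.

Against High this mix gives (41/60)·8 + (19/60)·3 = 77/12.
Against Low this mix gives (41/60)·3 + (19/60)·10 = 313/60.
Firm B will play Low, holding Firm A to 313/60. Shifting weight toward the row that does better against Low would raise this floor (the equalizing mix achieves 71/12 against both Low and High), so the proposed strategy is not optimal.

No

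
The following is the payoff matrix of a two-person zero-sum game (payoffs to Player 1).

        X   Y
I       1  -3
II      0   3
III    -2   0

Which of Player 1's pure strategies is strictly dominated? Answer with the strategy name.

II gives a strictly higher payoff than III against every column: 0 > -2, 3 > 0.
So III is strictly dominated and Player 1 never plays it.

III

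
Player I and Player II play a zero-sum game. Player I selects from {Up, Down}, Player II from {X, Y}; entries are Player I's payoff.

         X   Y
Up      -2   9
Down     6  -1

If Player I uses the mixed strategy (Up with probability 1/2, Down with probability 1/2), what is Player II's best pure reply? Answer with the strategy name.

X

If Player II plays X, Player I's expected payoff is (1/2)·(-2) + (1/2)·6 = 2.
If Player II plays Y, Player I's expected payoff is (1/2)·9 + (1/2)·(-1) = 4.
Player II minimizes Player I's payoff; the smallest is 2, so the best response is X.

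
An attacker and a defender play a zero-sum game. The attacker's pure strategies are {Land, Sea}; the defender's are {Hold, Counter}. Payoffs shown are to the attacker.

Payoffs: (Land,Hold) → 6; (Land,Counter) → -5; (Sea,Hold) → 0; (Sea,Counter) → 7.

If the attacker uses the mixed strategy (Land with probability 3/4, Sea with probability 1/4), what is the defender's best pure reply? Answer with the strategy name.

Counter

If the defender plays Hold, the attacker's expected payoff is (3/4)·6 + (1/4)·0 = 9/2.
If the defender plays Counter, the attacker's expected payoff is (3/4)·(-5) + (1/4)·7 = -2.
The defender minimizes the attacker's payoff; the smallest is -2, so the best response is Counter.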